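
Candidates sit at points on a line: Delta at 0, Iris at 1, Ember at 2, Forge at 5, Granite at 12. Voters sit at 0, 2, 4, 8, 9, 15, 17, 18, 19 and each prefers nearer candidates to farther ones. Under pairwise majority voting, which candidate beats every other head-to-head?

With single-peaked preferences on a line, the Condorcet winner is the candidate closest to the median voter.
The median voter (position 9) is closest to Granite at 12.
Check: Granite vs Delta — voters closer to Granite: 6 of 9.

Granite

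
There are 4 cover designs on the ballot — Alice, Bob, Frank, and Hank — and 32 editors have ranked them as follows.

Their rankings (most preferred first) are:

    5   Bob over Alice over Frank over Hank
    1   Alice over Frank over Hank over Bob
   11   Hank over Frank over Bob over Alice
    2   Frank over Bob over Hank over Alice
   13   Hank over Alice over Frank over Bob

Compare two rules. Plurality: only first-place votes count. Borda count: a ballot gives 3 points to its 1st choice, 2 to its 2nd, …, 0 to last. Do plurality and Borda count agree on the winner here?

Yes

Plurality first-place counts: Alice 1, Bob 5, Frank 2, Hank 24 → Hank.
Borda totals: Alice 39, Bob 30, Frank 48, Hank 75 → Hank.
The two rules agree on Hank.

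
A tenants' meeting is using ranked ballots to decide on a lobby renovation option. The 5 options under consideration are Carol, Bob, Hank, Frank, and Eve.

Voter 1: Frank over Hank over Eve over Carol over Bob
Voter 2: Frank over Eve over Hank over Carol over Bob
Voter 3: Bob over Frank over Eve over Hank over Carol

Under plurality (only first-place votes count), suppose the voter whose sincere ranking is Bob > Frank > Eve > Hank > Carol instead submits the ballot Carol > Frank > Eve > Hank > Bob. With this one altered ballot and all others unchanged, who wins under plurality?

Frank

First-place totals with the altered ballot: Carol 1, Bob 0, Hank 0, Frank 2, Eve 0.
The winner is unchanged: still Frank.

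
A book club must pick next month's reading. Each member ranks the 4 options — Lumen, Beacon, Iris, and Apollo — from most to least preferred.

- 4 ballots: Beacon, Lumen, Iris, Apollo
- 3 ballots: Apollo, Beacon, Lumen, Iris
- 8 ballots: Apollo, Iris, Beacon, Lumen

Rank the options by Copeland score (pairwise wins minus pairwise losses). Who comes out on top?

Pairwise results:
  Lumen vs Beacon: Beacon wins 15–0.
  Lumen vs Iris: Iris wins 8–7.
  Lumen vs Apollo: Apollo wins 11–4.
  Beacon vs Iris: Iris wins 8–7.
  Beacon vs Apollo: Apollo wins 11–4.
  Iris vs Apollo: Apollo wins 11–4.
Copeland scores (wins − losses):
  Lumen: 0 − 3 = -3
  Beacon: 1 − 2 = -1
  Iris: 2 − 1 = 1
  Apollo: 3 − 0 = 3
Apollo has the best Copeland score.

Apollo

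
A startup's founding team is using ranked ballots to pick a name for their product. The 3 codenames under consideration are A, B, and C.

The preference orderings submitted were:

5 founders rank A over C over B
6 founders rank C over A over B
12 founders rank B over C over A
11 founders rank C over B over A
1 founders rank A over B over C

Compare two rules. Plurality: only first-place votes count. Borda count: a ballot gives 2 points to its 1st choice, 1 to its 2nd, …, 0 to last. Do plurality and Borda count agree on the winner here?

Plurality first-place counts: A 6, B 12, C 17 → C.
Borda totals: A 18, B 36, C 51 → C.
The two rules agree on C.

Yes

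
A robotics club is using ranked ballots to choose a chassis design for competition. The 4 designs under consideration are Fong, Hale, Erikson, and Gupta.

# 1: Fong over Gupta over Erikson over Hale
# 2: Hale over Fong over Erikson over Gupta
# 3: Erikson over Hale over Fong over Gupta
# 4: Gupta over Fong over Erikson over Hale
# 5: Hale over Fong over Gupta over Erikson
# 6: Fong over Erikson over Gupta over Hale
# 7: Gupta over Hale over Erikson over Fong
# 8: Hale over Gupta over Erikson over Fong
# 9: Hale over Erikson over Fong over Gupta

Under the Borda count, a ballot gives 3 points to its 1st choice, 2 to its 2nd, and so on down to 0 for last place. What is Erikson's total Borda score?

12

Borda scores:
  Fong: 3 + 2 + 1 + 2 + 2 + 3 + 0 + 0 + 1 = 14
  Hale: 0 + 3 + 2 + 0 + 3 + 0 + 2 + 3 + 3 = 16
  Erikson: 1 + 1 + 3 + 1 + 0 + 2 + 1 + 1 + 2 = 12
  Gupta: 2 + 0 + 0 + 3 + 1 + 1 + 3 + 2 + 0 = 12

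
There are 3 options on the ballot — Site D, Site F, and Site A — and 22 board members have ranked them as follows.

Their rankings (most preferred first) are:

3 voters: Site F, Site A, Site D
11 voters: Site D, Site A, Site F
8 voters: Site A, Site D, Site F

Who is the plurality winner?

First-place vote totals:
  Site D: 11
  Site F: 3
  Site A: 8
Site D has the most first-place votes.

Site D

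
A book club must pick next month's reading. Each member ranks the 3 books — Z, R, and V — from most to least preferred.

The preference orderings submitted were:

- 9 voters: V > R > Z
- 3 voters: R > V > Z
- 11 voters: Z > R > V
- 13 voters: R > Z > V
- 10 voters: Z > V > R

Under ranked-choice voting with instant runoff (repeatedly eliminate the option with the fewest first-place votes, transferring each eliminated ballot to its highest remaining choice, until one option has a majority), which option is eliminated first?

V

Round 1: Z 21, R 16, V 9. V has the fewest and is eliminated.
Round 2: R 25, Z 21. R has a majority.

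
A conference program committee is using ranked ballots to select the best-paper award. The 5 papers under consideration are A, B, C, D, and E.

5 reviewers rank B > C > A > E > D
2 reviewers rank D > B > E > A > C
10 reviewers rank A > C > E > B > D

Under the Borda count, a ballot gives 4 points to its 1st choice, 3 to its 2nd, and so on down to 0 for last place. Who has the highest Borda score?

A

Borda scores:
  A: 5·2 + 2·1 + 10·4 = 52
  B: 5·4 + 2·3 + 10·1 = 36
  C: 5·3 + 2·0 + 10·3 = 45
  D: 5·0 + 2·4 + 10·0 = 8
  E: 5·1 + 2·2 + 10·2 = 29
A has the highest total.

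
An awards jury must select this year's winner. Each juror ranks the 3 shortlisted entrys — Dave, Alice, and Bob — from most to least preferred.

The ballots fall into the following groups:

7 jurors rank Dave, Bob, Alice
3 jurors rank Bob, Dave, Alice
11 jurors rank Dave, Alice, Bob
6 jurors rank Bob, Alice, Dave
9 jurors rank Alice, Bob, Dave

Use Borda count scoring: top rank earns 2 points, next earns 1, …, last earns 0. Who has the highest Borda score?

Borda scores:
  Dave: 7·2 + 3·1 + 11·2 + 6·0 + 9·0 = 39
  Alice: 7·0 + 3·0 + 11·1 + 6·1 + 9·2 = 35
  Bob: 7·1 + 3·2 + 11·0 + 6·2 + 9·1 = 34
Dave has the highest total.

Dave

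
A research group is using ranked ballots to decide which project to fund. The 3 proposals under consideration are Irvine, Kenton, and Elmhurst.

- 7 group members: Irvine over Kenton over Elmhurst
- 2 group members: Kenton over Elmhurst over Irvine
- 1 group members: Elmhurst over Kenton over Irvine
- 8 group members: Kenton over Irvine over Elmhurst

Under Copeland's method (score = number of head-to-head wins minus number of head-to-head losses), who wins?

Pairwise results:
  Irvine vs Kenton: Kenton wins 11–7.
  Irvine vs Elmhurst: Irvine wins 15–3.
  Kenton vs Elmhurst: Kenton wins 17–1.
Copeland scores (wins − losses):
  Irvine: 1 − 1 = 0
  Kenton: 2 − 0 = 2
  Elmhurst: 0 − 2 = -2
Kenton has the best Copeland score.

Kenton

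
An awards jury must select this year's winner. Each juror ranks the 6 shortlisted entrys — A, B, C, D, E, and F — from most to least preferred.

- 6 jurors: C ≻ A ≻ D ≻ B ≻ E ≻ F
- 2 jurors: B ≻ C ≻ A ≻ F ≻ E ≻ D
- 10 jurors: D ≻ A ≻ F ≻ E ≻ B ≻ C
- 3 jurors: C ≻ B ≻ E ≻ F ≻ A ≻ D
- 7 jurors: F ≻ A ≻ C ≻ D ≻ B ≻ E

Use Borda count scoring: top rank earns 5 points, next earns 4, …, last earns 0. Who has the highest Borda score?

Borda scores:
  A: 6·4 + 2·3 + 10·4 + 3·1 + 7·4 = 101
  B: 6·2 + 2·5 + 10·1 + 3·4 + 7·1 = 51
  C: 6·5 + 2·4 + 10·0 + 3·5 + 7·3 = 74
  D: 6·3 + 2·0 + 10·5 + 3·0 + 7·2 = 82
  E: 6·1 + 2·1 + 10·2 + 3·3 + 7·0 = 37
  F: 6·0 + 2·2 + 10·3 + 3·2 + 7·5 = 75
A has the highest total.

A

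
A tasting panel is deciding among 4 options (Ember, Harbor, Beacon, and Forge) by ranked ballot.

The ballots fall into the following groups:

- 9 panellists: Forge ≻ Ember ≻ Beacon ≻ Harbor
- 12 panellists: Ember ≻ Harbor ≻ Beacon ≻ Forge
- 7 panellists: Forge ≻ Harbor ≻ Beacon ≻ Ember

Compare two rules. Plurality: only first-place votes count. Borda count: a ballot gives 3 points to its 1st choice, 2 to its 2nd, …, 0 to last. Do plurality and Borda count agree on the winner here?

No

Plurality first-place counts: Ember 12, Harbor 0, Beacon 0, Forge 16 → Forge.
Borda totals: Ember 54, Harbor 38, Beacon 28, Forge 48 → Ember.
The two rules disagree: plurality picks Forge, Borda picks Ember.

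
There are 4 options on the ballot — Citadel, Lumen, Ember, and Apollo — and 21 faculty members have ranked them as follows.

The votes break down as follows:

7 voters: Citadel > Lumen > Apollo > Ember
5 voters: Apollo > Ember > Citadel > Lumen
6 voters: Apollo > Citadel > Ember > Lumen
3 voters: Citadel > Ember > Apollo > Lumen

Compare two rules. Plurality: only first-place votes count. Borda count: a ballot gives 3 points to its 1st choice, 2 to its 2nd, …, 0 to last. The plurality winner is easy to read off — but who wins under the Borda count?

Citadel

Plurality first-place counts: Citadel 10, Lumen 0, Ember 0, Apollo 11 → Apollo.
Borda totals: Citadel 47, Lumen 14, Ember 22, Apollo 43 → Citadel.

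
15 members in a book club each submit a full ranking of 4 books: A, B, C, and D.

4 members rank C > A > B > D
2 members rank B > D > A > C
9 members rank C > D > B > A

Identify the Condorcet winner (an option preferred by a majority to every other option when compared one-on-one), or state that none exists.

Head-to-head results (15 voters total):
A vs B: B wins 11–4.
A vs C: C wins 13–2.
A vs D: D wins 11–4.
B vs C: C wins 13–2.
B vs D: D wins 9–6.
C vs D: C wins 13–2.
C beats each rival — A (13–2), B (13–2), D (13–2) — so C is the Condorcet winner.

C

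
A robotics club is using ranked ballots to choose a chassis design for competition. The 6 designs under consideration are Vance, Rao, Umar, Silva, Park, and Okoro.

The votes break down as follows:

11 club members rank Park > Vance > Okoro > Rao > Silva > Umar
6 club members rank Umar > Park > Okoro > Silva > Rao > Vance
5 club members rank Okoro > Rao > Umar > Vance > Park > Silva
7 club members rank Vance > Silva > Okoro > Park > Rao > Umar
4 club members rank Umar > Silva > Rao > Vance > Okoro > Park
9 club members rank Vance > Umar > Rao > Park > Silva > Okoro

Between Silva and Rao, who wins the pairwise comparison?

Ballots ranking Silva above Rao: 6+7+4 = 17.
Ballots ranking Rao above Silva: 11+5+9 = 25.
Rao wins the head-to-head, 25–17.

Rao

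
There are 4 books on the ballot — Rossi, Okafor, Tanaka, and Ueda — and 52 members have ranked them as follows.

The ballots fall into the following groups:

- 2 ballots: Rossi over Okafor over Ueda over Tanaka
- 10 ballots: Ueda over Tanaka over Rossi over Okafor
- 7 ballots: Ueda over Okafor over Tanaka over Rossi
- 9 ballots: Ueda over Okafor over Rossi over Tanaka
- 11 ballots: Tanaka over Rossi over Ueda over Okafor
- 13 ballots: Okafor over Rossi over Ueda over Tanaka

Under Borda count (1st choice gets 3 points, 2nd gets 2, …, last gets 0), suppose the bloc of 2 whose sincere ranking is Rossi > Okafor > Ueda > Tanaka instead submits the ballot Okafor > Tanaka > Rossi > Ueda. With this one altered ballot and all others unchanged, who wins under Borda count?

Borda totals with the altered ballot: Rossi 69, Okafor 77, Tanaka 64, Ueda 102.
The winner is unchanged: still Ueda.

Ueda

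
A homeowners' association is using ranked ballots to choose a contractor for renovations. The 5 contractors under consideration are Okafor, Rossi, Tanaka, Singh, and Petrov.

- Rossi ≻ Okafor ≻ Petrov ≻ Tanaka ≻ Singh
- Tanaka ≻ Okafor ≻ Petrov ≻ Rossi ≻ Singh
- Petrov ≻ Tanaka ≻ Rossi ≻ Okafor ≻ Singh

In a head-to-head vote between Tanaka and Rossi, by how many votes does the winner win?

1

Ballots ranking Tanaka above Rossi: 2.
Ballots ranking Rossi above Tanaka: 1.
Tanaka wins 2–1, a margin of 1.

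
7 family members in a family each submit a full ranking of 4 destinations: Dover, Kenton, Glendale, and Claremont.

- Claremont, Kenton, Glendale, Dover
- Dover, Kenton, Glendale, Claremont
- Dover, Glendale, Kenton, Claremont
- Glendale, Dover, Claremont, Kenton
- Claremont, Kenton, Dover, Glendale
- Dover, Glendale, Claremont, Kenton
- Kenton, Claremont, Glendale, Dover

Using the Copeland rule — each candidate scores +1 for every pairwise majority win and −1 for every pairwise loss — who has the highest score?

Pairwise results:
  Dover vs Kenton: Dover wins 4–3.
  Dover vs Glendale: Dover wins 4–3.
  Dover vs Claremont: Dover wins 4–3.
  Kenton vs Glendale: Kenton wins 4–3.
  Kenton vs Claremont: Claremont wins 4–3.
  Glendale vs Claremont: Glendale wins 4–3.
Copeland scores (wins − losses):
  Dover: 3 − 0 = 3
  Kenton: 1 − 2 = -1
  Glendale: 1 − 2 = -1
  Claremont: 1 − 2 = -1
Dover has the best Copeland score.

Dover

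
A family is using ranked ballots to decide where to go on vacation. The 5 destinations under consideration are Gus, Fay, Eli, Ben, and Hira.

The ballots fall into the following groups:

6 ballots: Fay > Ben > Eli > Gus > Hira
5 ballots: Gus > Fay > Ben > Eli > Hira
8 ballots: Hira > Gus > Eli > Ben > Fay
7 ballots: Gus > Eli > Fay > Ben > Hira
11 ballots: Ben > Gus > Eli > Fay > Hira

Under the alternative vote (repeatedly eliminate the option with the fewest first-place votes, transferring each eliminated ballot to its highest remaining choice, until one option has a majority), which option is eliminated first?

Round 1: Gus 12, Ben 11, Hira 8, Fay 6, Eli 0. Eli has the fewest and is eliminated.
Round 2: Gus 12, Ben 11, Hira 8, Fay 6. Fay has the fewest and is eliminated.
Round 3: Ben 17, Gus 12, Hira 8. Hira has the fewest and is eliminated.
Round 4: Gus 20, Ben 17. Gus has a majority.

Eli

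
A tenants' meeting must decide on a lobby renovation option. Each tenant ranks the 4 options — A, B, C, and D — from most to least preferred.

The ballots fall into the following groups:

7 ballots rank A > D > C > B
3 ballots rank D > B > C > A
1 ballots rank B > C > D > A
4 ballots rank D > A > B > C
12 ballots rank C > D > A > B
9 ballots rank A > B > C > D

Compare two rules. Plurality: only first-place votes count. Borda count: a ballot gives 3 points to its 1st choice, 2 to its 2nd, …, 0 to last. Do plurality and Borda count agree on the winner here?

Plurality first-place counts: A 16, B 1, C 12, D 7 → A.
Borda totals: A 68, B 31, C 57, D 60 → A.
The two rules agree on A.

Yes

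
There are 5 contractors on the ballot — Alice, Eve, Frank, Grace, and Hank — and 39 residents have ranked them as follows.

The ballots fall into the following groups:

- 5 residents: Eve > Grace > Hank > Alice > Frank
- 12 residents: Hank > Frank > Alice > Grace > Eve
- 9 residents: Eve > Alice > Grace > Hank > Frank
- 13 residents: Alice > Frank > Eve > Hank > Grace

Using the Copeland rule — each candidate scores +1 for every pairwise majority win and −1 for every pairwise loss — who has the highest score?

Alice

Pairwise results:
  Alice vs Eve: Alice wins 25–14.
  Alice vs Frank: Alice wins 27–12.
  Alice vs Grace: Alice wins 34–5.
  Alice vs Hank: Alice wins 22–17.
  Eve vs Frank: Frank wins 25–14.
  Eve vs Grace: Eve wins 27–12.
  Eve vs Hank: Eve wins 27–12.
  Frank vs Grace: Frank wins 25–14.
  Frank vs Hank: Hank wins 26–13.
  Grace vs Hank: Hank wins 25–14.
Copeland scores (wins − losses):
  Alice: 4 − 0 = 4
  Eve: 2 − 2 = 0
  Frank: 2 − 2 = 0
  Grace: 0 − 4 = -4
  Hank: 2 − 2 = 0
Alice has the best Copeland score.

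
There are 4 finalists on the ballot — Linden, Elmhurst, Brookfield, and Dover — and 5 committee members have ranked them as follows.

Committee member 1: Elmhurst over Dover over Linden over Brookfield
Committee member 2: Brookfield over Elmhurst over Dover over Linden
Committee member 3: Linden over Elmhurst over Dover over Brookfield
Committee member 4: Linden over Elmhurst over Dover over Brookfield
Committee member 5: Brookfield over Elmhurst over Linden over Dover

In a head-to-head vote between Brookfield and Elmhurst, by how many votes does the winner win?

1

Ballots ranking Brookfield above Elmhurst: 2.
Ballots ranking Elmhurst above Brookfield: 3.
Elmhurst wins 3–2, a margin of 1.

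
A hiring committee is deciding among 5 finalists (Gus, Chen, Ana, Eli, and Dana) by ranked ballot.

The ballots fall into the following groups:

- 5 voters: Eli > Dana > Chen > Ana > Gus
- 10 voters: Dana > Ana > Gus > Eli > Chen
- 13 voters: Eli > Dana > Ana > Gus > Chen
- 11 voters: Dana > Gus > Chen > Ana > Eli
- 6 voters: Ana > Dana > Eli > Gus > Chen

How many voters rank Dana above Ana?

39

Ballots ranking Dana above Ana: 5+10+13+11 = 39.
Ballots ranking Ana above Dana: 6.
So 39 of 45 voters prefer Dana to Ana.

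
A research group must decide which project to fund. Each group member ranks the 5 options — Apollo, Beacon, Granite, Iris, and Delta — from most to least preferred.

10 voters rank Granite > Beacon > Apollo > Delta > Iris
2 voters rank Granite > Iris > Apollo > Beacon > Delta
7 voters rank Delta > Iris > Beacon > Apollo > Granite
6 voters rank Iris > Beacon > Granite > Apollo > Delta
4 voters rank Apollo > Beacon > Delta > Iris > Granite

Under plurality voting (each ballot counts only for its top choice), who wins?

First-place vote totals:
  Apollo: 4
  Beacon: 0
  Granite: 12
  Iris: 6
  Delta: 7
Granite has the most first-place votes.

Granite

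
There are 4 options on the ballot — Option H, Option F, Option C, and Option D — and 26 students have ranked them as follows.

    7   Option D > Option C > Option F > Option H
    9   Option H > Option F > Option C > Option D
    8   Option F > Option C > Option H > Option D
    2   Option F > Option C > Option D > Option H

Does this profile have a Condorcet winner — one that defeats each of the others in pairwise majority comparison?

Yes

Head-to-head results (26 voters total):
Option H vs Option F: Option F wins 17–9.
Option H vs Option C: Option C wins 17–9.
Option H vs Option D: Option H wins 17–9.
Option F vs Option C: Option F wins 19–7.
Option F vs Option D: Option F wins 19–7.
Option C vs Option D: Option C wins 19–7.
Option F beats each rival — Option H (17–9), Option C (19–7), Option D (19–7) — so Option F is the Condorcet winner.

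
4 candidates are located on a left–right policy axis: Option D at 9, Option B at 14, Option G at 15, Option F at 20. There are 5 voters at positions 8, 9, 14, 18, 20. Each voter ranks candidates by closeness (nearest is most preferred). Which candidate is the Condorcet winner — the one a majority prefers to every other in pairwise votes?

With single-peaked preferences on a line, the Condorcet winner is the candidate closest to the median voter.
The median voter (position 14) is closest to Option B at 14.
Check: Option B vs Option G — voters closer to Option B: 3 of 5.

Option B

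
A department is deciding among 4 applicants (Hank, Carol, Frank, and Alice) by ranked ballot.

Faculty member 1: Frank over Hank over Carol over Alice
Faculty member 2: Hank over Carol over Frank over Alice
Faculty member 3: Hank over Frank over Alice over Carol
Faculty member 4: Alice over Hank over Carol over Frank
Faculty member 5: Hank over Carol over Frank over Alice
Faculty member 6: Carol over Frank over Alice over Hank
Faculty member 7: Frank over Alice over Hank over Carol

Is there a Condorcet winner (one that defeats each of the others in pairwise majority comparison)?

Yes

Head-to-head results (7 voters total):
Hank vs Carol: Hank wins 6–1.
Hank vs Frank: Hank wins 4–3.
Hank vs Alice: Hank wins 4–3.
Carol vs Frank: Carol wins 4–3.
Carol vs Alice: Carol wins 4–3.
Frank vs Alice: Frank wins 6–1.
Hank beats each rival — Carol (6–1), Frank (4–3), Alice (4–3) — so Hank is the Condorcet winner.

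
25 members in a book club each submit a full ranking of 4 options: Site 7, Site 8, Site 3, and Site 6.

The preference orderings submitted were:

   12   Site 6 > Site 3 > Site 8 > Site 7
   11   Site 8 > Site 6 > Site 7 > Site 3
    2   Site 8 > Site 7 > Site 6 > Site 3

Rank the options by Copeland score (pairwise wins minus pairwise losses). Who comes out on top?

Pairwise results:
  Site 7 vs Site 8: Site 8 wins 25–0.
  Site 7 vs Site 3: Site 7 wins 13–12.
  Site 7 vs Site 6: Site 6 wins 23–2.
  Site 8 vs Site 3: Site 8 wins 13–12.
  Site 8 vs Site 6: Site 8 wins 13–12.
  Site 3 vs Site 6: Site 6 wins 25–0.
Copeland scores (wins − losses):
  Site 7: 1 − 2 = -1
  Site 8: 3 − 0 = 3
  Site 3: 0 − 3 = -3
  Site 6: 2 − 1 = 1
Site 8 has the best Copeland score.

Site 8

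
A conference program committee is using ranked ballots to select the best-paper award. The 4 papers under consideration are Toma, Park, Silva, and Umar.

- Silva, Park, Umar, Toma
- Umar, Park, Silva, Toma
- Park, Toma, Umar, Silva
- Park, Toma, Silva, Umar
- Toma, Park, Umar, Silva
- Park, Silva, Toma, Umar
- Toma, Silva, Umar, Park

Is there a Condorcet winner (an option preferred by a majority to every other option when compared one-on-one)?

Yes

Head-to-head results (7 voters total):
Toma vs Park: Park wins 5–2.
Toma vs Silva: Toma wins 4–3.
Toma vs Umar: Toma wins 5–2.
Park vs Silva: Park wins 5–2.
Park vs Umar: Park wins 5–2.
Silva vs Umar: Silva wins 4–3.
Park beats each rival — Toma (5–2), Silva (5–2), Umar (5–2) — so Park is the Condorcet winner.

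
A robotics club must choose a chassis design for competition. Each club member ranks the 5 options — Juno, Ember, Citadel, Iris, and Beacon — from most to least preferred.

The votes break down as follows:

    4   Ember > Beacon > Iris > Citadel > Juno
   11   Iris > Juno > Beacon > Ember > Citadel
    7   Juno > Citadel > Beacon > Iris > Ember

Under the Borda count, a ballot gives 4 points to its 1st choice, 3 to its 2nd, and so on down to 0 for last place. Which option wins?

Juno

Borda scores:
  Juno: 4·0 + 11·3 + 7·4 = 61
  Ember: 4·4 + 11·1 + 7·0 = 27
  Citadel: 4·1 + 11·0 + 7·3 = 25
  Iris: 4·2 + 11·4 + 7·1 = 59
  Beacon: 4·3 + 11·2 + 7·2 = 48
Juno has the highest total.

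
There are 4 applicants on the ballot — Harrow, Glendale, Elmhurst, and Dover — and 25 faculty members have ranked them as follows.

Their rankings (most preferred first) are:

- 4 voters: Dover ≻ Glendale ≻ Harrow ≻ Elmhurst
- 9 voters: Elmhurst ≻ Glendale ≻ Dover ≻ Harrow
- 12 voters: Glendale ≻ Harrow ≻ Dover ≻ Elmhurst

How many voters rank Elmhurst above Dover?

Ballots ranking Elmhurst above Dover: 9.
Ballots ranking Dover above Elmhurst: 4+12 = 16.
So 9 of 25 voters prefer Elmhurst to Dover.

9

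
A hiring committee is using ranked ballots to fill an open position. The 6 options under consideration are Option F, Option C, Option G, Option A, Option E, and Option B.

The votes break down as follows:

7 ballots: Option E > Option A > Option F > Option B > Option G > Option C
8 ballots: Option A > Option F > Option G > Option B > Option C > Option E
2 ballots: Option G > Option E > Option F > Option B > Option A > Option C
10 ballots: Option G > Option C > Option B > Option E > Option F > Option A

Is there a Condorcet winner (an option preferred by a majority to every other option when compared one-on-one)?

No

Head-to-head results (27 voters total):
Option F vs Option C: Option F wins 17–10.
Option F vs Option G: Option F wins 15–12.
Option F vs Option A: Option A wins 15–12.
Option F vs Option E: Option E wins 19–8.
Option F vs Option B: Option F wins 17–10.
Option C vs Option G: Option G wins 27–0.
Option C vs Option A: Option A wins 17–10.
Option C vs Option E: Option C wins 18–9.
Option C vs Option B: Option B wins 17–10.
Option G vs Option A: Option A wins 15–12.
Option G vs Option E: Option G wins 20–7.
Option G vs Option B: Option G wins 20–7.
Option A vs Option E: Option E wins 19–8.
Option A vs Option B: Option A wins 15–12.
Option E vs Option B: Option B wins 18–9.
No candidate beats all others: Option F beats Option C beats Option E beats Option F, a majority cycle.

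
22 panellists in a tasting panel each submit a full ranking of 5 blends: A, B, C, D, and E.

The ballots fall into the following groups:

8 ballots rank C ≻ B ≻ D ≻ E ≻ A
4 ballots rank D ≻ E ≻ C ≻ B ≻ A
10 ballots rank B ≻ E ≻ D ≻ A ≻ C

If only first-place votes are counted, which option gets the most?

First-place vote totals:
  A: 0
  B: 10
  C: 8
  D: 4
  E: 0
B has the most first-place votes.

B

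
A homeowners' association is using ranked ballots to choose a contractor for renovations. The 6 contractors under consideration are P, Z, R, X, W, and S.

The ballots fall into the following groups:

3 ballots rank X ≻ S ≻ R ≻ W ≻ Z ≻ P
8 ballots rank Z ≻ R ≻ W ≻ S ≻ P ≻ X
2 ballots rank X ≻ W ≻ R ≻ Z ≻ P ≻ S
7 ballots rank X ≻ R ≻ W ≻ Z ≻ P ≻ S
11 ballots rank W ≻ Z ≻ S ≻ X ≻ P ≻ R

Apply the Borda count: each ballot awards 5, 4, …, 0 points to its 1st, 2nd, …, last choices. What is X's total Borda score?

82

Borda scores:
  P: 3·0 + 8·1 + 2·1 + 7·1 + 11·1 = 28
  Z: 3·1 + 8·5 + 2·2 + 7·2 + 11·4 = 105
  R: 3·3 + 8·4 + 2·3 + 7·4 + 11·0 = 75
  X: 3·5 + 8·0 + 2·5 + 7·5 + 11·2 = 82
  W: 3·2 + 8·3 + 2·4 + 7·3 + 11·5 = 114
  S: 3·4 + 8·2 + 2·0 + 7·0 + 11·3 = 61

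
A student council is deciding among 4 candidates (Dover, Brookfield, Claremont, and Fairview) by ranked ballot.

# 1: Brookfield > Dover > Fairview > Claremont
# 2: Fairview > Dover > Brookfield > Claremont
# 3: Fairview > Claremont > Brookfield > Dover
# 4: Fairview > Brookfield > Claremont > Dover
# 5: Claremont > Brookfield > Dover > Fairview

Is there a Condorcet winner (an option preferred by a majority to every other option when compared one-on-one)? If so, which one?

Fairview

Head-to-head results (5 voters total):
Dover vs Brookfield: Brookfield wins 4–1.
Dover vs Claremont: Claremont wins 3–2.
Dover vs Fairview: Fairview wins 3–2.
Brookfield vs Claremont: Brookfield wins 3–2.
Brookfield vs Fairview: Fairview wins 3–2.
Claremont vs Fairview: Fairview wins 4–1.
Fairview beats each rival — Dover (3–2), Brookfield (3–2), Claremont (4–1) — so Fairview is the Condorcet winner.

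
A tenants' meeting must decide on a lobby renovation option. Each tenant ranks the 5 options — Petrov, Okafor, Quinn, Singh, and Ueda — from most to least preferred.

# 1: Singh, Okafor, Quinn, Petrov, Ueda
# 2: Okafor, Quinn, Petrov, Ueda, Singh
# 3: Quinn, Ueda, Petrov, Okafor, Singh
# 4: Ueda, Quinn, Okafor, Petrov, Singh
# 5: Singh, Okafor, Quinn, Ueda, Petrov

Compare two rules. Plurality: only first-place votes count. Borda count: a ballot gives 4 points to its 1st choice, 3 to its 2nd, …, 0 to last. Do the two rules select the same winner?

Plurality first-place counts: Petrov 0, Okafor 1, Quinn 1, Singh 2, Ueda 1 → Singh.
Borda totals: Petrov 6, Okafor 13, Quinn 14, Singh 8, Ueda 9 → Quinn.
The two rules disagree: plurality picks Singh, Borda picks Quinn.

No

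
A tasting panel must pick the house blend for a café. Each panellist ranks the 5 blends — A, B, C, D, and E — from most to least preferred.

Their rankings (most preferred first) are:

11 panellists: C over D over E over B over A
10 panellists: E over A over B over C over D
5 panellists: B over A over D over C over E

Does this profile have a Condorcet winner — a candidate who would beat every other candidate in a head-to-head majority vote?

No

Head-to-head results (26 voters total):
A vs B: B wins 16–10.
A vs C: A wins 15–11.
A vs D: A wins 15–11.
A vs E: E wins 21–5.
B vs C: B wins 15–11.
B vs D: B wins 15–11.
B vs E: E wins 21–5.
C vs D: C wins 21–5.
C vs E: C wins 16–10.
D vs E: D wins 16–10.
No candidate beats all others: A beats C beats E beats A, a majority cycle.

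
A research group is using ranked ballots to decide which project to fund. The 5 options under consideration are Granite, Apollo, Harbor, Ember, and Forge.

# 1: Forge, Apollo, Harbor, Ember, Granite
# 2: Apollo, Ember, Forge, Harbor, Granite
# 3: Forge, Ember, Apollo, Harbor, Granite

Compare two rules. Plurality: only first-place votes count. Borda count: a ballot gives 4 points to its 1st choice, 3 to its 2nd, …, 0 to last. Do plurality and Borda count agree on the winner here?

Yes

Plurality first-place counts: Granite 0, Apollo 1, Harbor 0, Ember 0, Forge 2 → Forge.
Borda totals: Granite 0, Apollo 9, Harbor 4, Ember 7, Forge 10 → Forge.
The two rules agree on Forge.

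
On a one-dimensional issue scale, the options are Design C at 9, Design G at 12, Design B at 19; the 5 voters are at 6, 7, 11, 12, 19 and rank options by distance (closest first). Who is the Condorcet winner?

Design G

With single-peaked preferences on a line, the Condorcet winner is the candidate closest to the median voter.
The median voter (position 11) is closest to Design G at 12.
Check: Design G vs Design B — voters closer to Design G: 4 of 5.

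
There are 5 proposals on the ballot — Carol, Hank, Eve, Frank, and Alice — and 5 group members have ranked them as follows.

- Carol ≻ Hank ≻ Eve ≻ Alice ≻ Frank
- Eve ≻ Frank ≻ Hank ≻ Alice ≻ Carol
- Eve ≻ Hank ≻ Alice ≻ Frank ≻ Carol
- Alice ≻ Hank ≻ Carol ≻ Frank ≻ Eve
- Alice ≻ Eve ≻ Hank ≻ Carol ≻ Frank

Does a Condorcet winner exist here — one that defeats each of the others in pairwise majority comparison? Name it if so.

Head-to-head results (5 voters total):
Carol vs Hank: Hank wins 4–1.
Carol vs Eve: Eve wins 3–2.
Carol vs Frank: Carol wins 3–2.
Carol vs Alice: Alice wins 4–1.
Hank vs Eve: Eve wins 3–2.
Hank vs Frank: Hank wins 4–1.
Hank vs Alice: Hank wins 3–2.
Eve vs Frank: Eve wins 4–1.
Eve vs Alice: Eve wins 3–2.
Frank vs Alice: Alice wins 4–1.
Eve beats each rival — Carol (3–2), Hank (3–2), Frank (4–1), Alice (3–2) — so Eve is the Condorcet winner.

Eve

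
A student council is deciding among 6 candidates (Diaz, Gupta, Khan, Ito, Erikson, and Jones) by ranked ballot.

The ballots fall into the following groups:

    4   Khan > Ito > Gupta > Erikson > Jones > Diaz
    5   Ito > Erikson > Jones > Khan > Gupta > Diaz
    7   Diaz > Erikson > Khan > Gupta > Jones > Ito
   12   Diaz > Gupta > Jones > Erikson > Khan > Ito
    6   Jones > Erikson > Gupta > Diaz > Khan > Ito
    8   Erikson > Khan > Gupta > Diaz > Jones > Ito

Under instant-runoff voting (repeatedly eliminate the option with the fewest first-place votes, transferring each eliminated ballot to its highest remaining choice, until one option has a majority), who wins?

Round 1: Diaz 19, Erikson 8, Jones 6, Ito 5, Khan 4, Gupta 0. Gupta has the fewest and is eliminated.
Round 2: Diaz 19, Erikson 8, Jones 6, Ito 5, Khan 4. Khan has the fewest and is eliminated.
Round 3: Diaz 19, Ito 9, Erikson 8, Jones 6. Jones has the fewest and is eliminated.
Round 4: Diaz 19, Erikson 14, Ito 9. Ito has the fewest and is eliminated.
Round 5: Erikson 23, Diaz 19. Erikson has a majority.

Erikson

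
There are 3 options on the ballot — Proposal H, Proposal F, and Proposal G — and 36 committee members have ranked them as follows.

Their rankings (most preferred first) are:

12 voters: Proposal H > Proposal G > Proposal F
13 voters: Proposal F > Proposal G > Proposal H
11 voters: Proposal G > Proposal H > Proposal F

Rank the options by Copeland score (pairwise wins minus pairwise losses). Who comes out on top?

Proposal G

Pairwise results:
  Proposal H vs Proposal F: Proposal H wins 23–13.
  Proposal H vs Proposal G: Proposal G wins 24–12.
  Proposal F vs Proposal G: Proposal G wins 23–13.
Copeland scores (wins − losses):
  Proposal H: 1 − 1 = 0
  Proposal F: 0 − 2 = -2
  Proposal G: 2 − 0 = 2
Proposal G has the best Copeland score.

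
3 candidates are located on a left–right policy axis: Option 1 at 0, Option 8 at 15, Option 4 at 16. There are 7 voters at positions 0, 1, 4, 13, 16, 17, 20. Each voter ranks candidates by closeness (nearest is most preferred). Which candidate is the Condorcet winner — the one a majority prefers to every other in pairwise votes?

With single-peaked preferences on a line, the Condorcet winner is the candidate closest to the median voter.
The median voter (position 13) is closest to Option 8 at 15.
Check: Option 8 vs Option 1 — voters closer to Option 8: 4 of 7.

Option 8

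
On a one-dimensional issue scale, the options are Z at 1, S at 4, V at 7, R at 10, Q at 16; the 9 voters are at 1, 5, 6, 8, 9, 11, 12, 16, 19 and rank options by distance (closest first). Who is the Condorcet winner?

R

With single-peaked preferences on a line, the Condorcet winner is the candidate closest to the median voter.
The median voter (position 9) is closest to R at 10.
Check: R vs Z — voters closer to R: 7 of 9.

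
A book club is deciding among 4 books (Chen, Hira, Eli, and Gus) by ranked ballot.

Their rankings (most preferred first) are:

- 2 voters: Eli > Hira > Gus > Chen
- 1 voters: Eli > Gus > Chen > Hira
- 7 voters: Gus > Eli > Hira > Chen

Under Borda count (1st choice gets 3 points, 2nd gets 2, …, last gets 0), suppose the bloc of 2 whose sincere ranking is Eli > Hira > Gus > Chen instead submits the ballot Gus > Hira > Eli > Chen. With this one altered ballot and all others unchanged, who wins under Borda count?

Gus

Borda totals with the altered ballot: Chen 1, Hira 11, Eli 19, Gus 29.
The winner is unchanged: still Gus.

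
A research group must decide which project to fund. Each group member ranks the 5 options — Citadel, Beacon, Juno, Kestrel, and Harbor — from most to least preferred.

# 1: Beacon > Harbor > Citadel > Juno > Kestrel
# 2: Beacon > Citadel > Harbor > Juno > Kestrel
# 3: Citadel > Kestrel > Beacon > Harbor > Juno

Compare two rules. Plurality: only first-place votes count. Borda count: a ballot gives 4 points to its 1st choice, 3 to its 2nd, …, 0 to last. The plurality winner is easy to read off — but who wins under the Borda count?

Plurality first-place counts: Citadel 1, Beacon 2, Juno 0, Kestrel 0, Harbor 0 → Beacon.
Borda totals: Citadel 9, Beacon 10, Juno 2, Kestrel 3, Harbor 6 → Beacon.

Beacon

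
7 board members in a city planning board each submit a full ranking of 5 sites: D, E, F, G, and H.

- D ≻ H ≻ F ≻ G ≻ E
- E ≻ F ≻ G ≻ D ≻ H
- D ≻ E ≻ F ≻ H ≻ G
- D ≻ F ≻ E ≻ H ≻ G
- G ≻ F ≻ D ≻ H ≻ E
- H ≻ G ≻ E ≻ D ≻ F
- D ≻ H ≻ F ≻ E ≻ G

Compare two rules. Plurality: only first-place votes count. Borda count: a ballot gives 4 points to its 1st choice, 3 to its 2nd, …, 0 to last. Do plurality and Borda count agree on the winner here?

Plurality first-place counts: D 4, E 1, F 0, G 1, H 1 → D.
Borda totals: D 20, E 12, F 15, G 10, H 13 → D.
The two rules agree on D.

Yes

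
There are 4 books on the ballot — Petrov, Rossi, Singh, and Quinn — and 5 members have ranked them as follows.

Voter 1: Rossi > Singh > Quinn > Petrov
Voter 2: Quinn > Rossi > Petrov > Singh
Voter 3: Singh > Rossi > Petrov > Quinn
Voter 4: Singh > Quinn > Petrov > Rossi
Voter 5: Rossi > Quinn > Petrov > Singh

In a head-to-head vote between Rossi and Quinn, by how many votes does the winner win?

1

Ballots ranking Rossi above Quinn: 3.
Ballots ranking Quinn above Rossi: 2.
Rossi wins 3–2, a margin of 1.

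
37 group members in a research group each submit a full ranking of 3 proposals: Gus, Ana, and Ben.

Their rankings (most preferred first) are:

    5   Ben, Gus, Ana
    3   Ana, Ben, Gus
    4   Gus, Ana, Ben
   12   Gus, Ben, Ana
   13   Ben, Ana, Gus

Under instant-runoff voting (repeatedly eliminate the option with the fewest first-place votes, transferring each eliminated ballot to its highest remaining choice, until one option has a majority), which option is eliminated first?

Ana

Round 1: Ben 18, Gus 16, Ana 3. Ana has the fewest and is eliminated.
Round 2: Ben 21, Gus 16. Ben has a majority.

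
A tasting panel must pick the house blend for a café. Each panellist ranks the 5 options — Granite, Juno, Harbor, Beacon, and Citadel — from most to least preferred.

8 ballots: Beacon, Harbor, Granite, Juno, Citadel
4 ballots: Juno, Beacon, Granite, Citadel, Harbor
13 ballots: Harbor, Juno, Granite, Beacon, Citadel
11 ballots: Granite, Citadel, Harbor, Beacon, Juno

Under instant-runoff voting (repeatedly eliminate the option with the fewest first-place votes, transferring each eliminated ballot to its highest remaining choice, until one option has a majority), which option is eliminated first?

Citadel

Round 1: Harbor 13, Granite 11, Beacon 8, Juno 4, Citadel 0. Citadel has the fewest and is eliminated.
Round 2: Harbor 13, Granite 11, Beacon 8, Juno 4. Juno has the fewest and is eliminated.
Round 3: Harbor 13, Beacon 12, Granite 11. Granite has the fewest and is eliminated.
Round 4: Harbor 24, Beacon 12. Harbor has a majority.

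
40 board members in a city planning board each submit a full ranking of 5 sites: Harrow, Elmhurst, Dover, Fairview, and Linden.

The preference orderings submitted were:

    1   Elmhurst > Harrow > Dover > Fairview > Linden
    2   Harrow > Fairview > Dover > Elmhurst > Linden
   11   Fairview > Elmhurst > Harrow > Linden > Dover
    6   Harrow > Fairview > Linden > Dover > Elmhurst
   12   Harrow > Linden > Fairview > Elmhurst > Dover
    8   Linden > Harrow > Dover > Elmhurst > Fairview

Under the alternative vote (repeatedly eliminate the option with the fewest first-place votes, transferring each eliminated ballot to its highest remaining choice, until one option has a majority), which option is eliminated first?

Round 1: Harrow 20, Fairview 11, Linden 8, Elmhurst 1, Dover 0. Dover has the fewest and is eliminated.
Round 2: Harrow 20, Fairview 11, Linden 8, Elmhurst 1. Elmhurst has the fewest and is eliminated.
Round 3: Harrow 21, Fairview 11, Linden 8. Harrow has a majority.

Dover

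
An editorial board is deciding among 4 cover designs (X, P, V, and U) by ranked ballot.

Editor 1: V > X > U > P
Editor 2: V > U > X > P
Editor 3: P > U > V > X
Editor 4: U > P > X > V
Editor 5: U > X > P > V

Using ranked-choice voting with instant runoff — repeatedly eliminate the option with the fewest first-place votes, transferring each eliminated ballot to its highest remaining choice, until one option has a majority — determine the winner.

Round 1: V 2, U 2, P 1, X 0. X has the fewest and is eliminated.
Round 2: V 2, U 2, P 1. P has the fewest and is eliminated.
Round 3: U 3, V 2. U has a majority.

U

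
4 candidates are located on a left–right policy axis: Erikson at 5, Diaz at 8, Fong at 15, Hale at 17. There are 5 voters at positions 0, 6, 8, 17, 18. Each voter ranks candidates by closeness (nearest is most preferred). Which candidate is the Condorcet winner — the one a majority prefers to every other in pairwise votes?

With single-peaked preferences on a line, the Condorcet winner is the candidate closest to the median voter.
The median voter (position 8) is closest to Diaz at 8.
Check: Diaz vs Erikson — voters closer to Diaz: 3 of 5.

Diaz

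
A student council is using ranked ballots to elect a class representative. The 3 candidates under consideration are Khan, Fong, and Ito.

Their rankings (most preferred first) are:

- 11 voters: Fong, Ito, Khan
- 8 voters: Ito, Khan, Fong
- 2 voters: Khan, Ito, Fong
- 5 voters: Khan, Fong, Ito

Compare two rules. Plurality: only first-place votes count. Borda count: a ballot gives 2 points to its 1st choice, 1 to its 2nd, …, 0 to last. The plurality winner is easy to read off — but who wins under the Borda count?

Plurality first-place counts: Khan 7, Fong 11, Ito 8 → Fong.
Borda totals: Khan 22, Fong 27, Ito 29 → Ito.

Ito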